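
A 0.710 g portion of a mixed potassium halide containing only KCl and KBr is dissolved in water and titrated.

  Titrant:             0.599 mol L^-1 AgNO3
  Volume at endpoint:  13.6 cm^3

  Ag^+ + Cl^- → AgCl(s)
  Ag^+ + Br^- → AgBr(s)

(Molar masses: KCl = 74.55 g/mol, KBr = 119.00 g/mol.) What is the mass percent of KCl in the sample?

61.3 %

n(AgNO3) = 0.0136 × 0.599 = 8.15 × 10^-3 mol
Let x = n(KCl), y = n(KBr).
Titrant: 1x + 1y = 8.15 × 10^-3;  mass: 74.55x + 119.00y = 0.710
Solving, x = 5.84 × 10^-3 mol, y = 2.31 × 10^-3 mol
mass of KCl = 5.84 × 10^-3 × 74.55 = 0.435 g
% KCl = 0.435 / 0.710 × 100 = 61.3 %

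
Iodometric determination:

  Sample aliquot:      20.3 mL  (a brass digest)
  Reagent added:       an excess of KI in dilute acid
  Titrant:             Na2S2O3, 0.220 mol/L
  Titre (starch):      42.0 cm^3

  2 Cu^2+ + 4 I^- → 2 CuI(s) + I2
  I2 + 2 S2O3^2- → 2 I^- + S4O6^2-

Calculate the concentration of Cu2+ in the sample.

n(S2O3^2-) = 0.0420 × 0.220 = 9.24 × 10^-3 mol
n(I2) = n(S2O3^2-)/2 = 4.62 × 10^-3 mol
From the 2:1 ratio, n(Cu2+) in the aliquot = 2/1 × 4.62 × 10^-3 = 9.24 × 10^-3 mol
[Cu2+] = 9.24 × 10^-3 / 0.0203 = 0.455 mol/L

0.455 mol/L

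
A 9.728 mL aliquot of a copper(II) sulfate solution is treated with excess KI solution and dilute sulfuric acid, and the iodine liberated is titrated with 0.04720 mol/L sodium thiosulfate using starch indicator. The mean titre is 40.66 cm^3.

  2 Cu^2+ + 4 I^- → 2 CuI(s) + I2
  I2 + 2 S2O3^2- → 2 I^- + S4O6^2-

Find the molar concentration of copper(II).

n(S2O3^2-) = 0.04066 × 0.04720 = 1.919 × 10^-3 mol
n(I2) = n(S2O3^2-)/2 = 9.596 × 10^-4 mol
From the 2:1 ratio, n(Cu2+) in the aliquot = 2/1 × 9.596 × 10^-4 = 1.919 × 10^-3 mol
[Cu2+] = 1.919 × 10^-3 / 0.009728 = 0.1973 mol/L

0.1973 mol/L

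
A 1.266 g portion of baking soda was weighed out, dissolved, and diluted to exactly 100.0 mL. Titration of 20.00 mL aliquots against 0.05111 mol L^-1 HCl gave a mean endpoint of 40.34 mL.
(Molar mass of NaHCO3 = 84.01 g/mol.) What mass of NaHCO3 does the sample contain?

0.8660 g

NaHCO3 + HCl → NaCl + H2O + CO2
n(HCl) per titration = 0.04034 × 0.05111 = 2.062 × 10^-3 mol
n(NaHCO3) in each aliquot = 2.062 × 10^-3 mol (1:1 ratio)
n(NaHCO3) in the whole flask = 2.062 × 10^-3 × 100.0/20.00 = 0.01031 mol
mass of NaHCO3 = 0.01031 × 84.01 = 0.8660 g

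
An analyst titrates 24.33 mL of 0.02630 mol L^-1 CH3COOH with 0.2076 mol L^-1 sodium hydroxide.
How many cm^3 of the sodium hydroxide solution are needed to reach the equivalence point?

CH3COOH + NaOH → CH3COONa + H2O
n(CH3COOH) = 0.02433 L × 0.02630 mol/L = 6.399 × 10^-4 mol
n(NaOH) = 6.399 × 10^-4 mol (1:1 stoichiometry)
V(NaOH) = 6.399 × 10^-4 mol / 0.2076 mol/L = 0.003082 L = 3.082 mL

3.082 mL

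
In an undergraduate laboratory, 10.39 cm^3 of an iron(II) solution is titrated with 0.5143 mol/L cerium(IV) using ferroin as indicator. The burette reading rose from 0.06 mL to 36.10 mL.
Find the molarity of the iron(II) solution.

Ce^4+ + Fe^2+ → Ce^3+ + Fe^3+
n(Ce4+) = 0.03604 L × 0.5143 mol/L = 0.01854 mol
n(Fe2+) = 0.01854 mol (1:1 mole ratio)
[Fe2+] = 0.01854 mol / 0.01039 L = 1.784 mol/L

1.784 mol/L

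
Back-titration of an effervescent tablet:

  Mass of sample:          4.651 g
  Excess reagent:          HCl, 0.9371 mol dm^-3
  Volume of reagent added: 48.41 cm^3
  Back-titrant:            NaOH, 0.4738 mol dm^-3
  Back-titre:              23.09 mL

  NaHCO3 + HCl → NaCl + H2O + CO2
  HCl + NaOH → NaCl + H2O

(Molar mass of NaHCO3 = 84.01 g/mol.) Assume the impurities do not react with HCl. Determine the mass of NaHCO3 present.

2.892 g

n(HCl) added = 0.04841 × 0.9371 = 0.04537 mol
n(NaOH) used in back-titration = 0.02309 × 0.4738 = 0.01094 mol
n(HCl) left over = 0.01094 mol (1:1 ratio)
n(HCl) consumed by analyte = 0.04537 − 0.01094 = 0.03442 mol
n(NaHCO3) = 0.03442 mol (1:1 ratio)
mass of NaHCO3 = 0.03442 × 84.01 = 2.892 g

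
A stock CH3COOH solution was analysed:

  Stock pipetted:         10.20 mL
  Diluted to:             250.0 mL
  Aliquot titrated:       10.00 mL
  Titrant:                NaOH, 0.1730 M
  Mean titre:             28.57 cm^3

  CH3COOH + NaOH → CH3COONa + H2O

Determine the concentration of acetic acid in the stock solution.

n(NaOH) = 0.02857 × 0.1730 = 4.943 × 10^-3 mol
n(CH3COOH) in the aliquot = 4.943 × 10^-3 mol (1:1 ratio)
[CH3COOH]_dilute = 4.943 × 10^-3 / 0.01000 = 0.4943 mol/L
Dilution factor = 250.0 / 10.20 = 24.51
[CH3COOH]_stock = 0.4943 × 24.51 = 12.11 mol/L

12.11 M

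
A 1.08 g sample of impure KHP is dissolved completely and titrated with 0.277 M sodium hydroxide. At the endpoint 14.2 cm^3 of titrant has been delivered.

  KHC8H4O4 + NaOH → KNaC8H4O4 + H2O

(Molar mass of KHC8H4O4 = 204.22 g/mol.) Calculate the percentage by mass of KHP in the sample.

74.4 %

n(NaOH) = 0.0142 L × 0.277 mol/L = 3.93 × 10^-3 mol
n(KHC8H4O4) = 3.93 × 10^-3 mol (1:1 ratio)
mass of KHC8H4O4 = 3.93 × 10^-3 × 204.22 g/mol = 0.803 g
% KHC8H4O4 = 0.803 / 1.08 × 100 = 74.4 %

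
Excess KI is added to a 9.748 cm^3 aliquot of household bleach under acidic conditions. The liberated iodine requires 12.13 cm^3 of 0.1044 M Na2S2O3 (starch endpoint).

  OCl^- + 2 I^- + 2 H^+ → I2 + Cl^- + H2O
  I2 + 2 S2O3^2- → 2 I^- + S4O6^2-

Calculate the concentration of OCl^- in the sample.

n(S2O3^2-) = 0.01213 × 0.1044 = 1.266 × 10^-3 mol
n(I2) = n(S2O3^2-)/2 = 6.332 × 10^-4 mol
n(OCl^-) in the aliquot = 6.332 × 10^-4 mol (1:1 ratio)
[OCl^-] = 6.332 × 10^-4 / 0.009748 = 0.06496 mol/L

0.06496 M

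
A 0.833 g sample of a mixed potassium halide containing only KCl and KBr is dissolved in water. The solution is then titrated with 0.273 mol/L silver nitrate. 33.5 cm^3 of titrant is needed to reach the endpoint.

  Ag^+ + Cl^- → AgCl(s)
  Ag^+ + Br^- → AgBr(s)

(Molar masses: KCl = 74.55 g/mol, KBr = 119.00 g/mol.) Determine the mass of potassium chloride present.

0.428 g

n(AgNO3) = 0.0335 × 0.273 = 9.15 × 10^-3 mol
Let x = n(KCl), y = n(KBr).
Titrant: 1x + 1y = 9.15 × 10^-3;  mass: 74.55x + 119.00y = 0.833
Solving, x = 5.74 × 10^-3 mol, y = 3.40 × 10^-3 mol
mass of KCl = 5.74 × 10^-3 × 74.55 = 0.428 g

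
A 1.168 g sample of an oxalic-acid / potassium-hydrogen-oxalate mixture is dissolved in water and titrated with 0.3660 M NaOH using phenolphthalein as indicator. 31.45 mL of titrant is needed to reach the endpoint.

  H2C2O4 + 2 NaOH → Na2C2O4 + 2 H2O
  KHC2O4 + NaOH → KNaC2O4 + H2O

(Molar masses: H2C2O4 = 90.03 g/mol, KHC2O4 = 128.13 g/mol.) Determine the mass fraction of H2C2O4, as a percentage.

14.23 %

n(NaOH) = 0.03145 × 0.3660 = 0.01151 mol
Let x = n(H2C2O4), y = n(KHC2O4).
Titrant: 2x + 1y = 0.01151;  mass: 90.03x + 128.13y = 1.168
Solving, x = 1.846 × 10^-3 mol, y = 7.819 × 10^-3 mol
mass of H2C2O4 = 1.846 × 10^-3 × 90.03 = 0.1662 g
% H2C2O4 = 0.1662 / 1.168 × 100 = 14.23 %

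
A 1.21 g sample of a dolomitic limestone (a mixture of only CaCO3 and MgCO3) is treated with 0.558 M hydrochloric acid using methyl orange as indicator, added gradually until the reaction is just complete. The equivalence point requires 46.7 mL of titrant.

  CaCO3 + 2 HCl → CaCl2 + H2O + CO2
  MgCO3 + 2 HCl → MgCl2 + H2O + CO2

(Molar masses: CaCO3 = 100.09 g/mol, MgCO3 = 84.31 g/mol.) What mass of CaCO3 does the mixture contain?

0.707 g

n(HCl) = 0.0467 × 0.558 = 0.0261 mol
Let x = n(CaCO3), y = n(MgCO3).
Titrant: 2x + 2y = 0.0261;  mass: 100.09x + 84.31y = 1.21
Solving, x = 7.07 × 10^-3 mol, y = 5.96 × 10^-3 mol
mass of CaCO3 = 7.07 × 10^-3 × 100.09 = 0.707 g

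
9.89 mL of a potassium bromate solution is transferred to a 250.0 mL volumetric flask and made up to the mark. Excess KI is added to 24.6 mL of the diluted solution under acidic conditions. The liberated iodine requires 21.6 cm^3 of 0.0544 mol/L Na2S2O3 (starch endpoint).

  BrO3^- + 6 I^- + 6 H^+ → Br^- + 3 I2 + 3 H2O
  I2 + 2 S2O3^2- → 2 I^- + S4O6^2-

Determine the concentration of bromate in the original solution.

0.201 mol/L

n(S2O3^2-) = 0.0216 × 0.0544 = 1.18 × 10^-3 mol
n(I2) = n(S2O3^2-)/2 = 5.88 × 10^-4 mol
From the 1:3 ratio, n(BrO3^-) in the aliquot = 1/3 × 5.88 × 10^-4 = 1.96 × 10^-4 mol
[BrO3^-]_dilute = 1.96 × 10^-4 / 0.0246 = 0.00796 mol/L
[BrO3^-]_original = 0.00796 × 250.0/9.89 = 0.201 mol/L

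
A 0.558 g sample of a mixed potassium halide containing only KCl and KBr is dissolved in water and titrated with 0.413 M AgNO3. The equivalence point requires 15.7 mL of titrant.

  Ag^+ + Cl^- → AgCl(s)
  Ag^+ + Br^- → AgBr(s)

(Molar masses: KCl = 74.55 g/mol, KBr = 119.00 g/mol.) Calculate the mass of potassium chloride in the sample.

n(AgNO3) = 0.0157 × 0.413 = 6.48 × 10^-3 mol
Let x = n(KCl), y = n(KBr).
Titrant: 1x + 1y = 6.48 × 10^-3;  mass: 74.55x + 119.00y = 0.558
Solving, x = 4.81 × 10^-3 mol, y = 1.68 × 10^-3 mol
mass of KCl = 4.81 × 10^-3 × 74.55 = 0.358 g

0.358 g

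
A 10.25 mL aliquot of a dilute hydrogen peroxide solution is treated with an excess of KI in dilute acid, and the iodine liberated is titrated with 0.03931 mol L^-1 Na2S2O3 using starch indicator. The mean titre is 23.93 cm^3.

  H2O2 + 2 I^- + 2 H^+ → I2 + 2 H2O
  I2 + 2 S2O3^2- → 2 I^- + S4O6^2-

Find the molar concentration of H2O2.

0.04589 mol/L

n(S2O3^2-) = 0.02393 × 0.03931 = 9.407 × 10^-4 mol
n(I2) = n(S2O3^2-)/2 = 4.703 × 10^-4 mol
n(H2O2) in the aliquot = 4.703 × 10^-4 mol (1:1 ratio)
[H2O2] = 4.703 × 10^-4 / 0.01025 = 0.04589 mol/L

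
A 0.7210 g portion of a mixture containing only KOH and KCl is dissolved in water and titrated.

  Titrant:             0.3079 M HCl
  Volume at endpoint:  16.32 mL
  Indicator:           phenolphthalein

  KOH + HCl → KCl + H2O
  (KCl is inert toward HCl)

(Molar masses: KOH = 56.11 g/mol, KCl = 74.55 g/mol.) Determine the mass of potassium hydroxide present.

0.2819 g

n(HCl) = 0.01632 × 0.3079 = 5.025 × 10^-3 mol
Let x = n(KOH), y = n(KCl).
Titrant: 1x = 5.025 × 10^-3;  mass: 56.11x + 74.55y = 0.7210
Solving, x = 5.025 × 10^-3 mol, y = 5.889 × 10^-3 mol
mass of KOH = 5.025 × 10^-3 × 56.11 = 0.2819 g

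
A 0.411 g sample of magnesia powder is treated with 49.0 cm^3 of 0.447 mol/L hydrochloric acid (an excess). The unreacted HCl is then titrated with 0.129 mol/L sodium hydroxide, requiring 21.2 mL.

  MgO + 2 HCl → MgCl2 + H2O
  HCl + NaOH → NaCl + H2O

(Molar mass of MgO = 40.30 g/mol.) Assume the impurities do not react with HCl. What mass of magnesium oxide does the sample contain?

0.386 g

n(HCl) added = 0.0490 × 0.447 = 0.0219 mol
n(NaOH) used in back-titration = 0.0212 × 0.129 = 2.73 × 10^-3 mol
n(HCl) left over = 2.73 × 10^-3 mol (1:1 ratio)
n(HCl) consumed by analyte = 0.0219 − 2.73 × 10^-3 = 0.0192 mol
From the 1:2 ratio, n(MgO) = 1/2 × 0.0192 = 9.58 × 10^-3 mol
mass of MgO = 9.58 × 10^-3 × 40.30 = 0.386 g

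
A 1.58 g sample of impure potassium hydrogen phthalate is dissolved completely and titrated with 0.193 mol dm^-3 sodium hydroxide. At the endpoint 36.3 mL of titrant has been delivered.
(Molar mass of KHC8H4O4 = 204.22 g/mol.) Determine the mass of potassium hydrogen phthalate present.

KHC8H4O4 + NaOH → KNaC8H4O4 + H2O
n(NaOH) = 0.0363 L × 0.193 mol/L = 7.01 × 10^-3 mol
n(KHC8H4O4) = 7.01 × 10^-3 mol (1:1 ratio)
mass of KHC8H4O4 = 7.01 × 10^-3 × 204.22 g/mol = 1.43 g

1.43 g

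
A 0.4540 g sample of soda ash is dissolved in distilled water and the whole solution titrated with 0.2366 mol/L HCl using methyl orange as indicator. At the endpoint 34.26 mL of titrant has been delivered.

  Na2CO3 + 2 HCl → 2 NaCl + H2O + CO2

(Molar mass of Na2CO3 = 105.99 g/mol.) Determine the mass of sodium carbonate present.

n(HCl) = 0.03426 L × 0.2366 mol/L = 8.106 × 10^-3 mol
From the 1:2 ratio, n(Na2CO3) = 1/2 × 8.106 × 10^-3 = 4.053 × 10^-3 mol
mass of Na2CO3 = 4.053 × 10^-3 × 105.99 g/mol = 0.4296 g

0.4296 g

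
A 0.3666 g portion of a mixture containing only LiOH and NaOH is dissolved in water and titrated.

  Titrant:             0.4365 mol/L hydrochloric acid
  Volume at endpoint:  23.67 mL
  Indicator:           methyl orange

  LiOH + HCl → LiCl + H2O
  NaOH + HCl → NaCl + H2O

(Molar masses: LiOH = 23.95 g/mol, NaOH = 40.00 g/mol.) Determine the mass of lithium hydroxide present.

0.06965 g

n(HCl) = 0.02367 × 0.4365 = 0.01033 mol
Let x = n(LiOH), y = n(NaOH).
Titrant: 1x + 1y = 0.01033;  mass: 23.95x + 40.00y = 0.3666
Solving, x = 2.908 × 10^-3 mol, y = 7.424 × 10^-3 mol
mass of LiOH = 2.908 × 10^-3 × 23.95 = 0.06965 g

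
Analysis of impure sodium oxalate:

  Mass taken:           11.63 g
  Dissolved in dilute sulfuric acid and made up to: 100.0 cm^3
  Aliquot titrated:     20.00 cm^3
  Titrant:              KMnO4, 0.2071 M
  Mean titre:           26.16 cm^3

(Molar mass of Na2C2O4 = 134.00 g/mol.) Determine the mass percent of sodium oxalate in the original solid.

2 MnO4^- + 5 C2O4^2- + 16 H^+ → 2 Mn^2+ + 10 CO2 + 8 H2O
n(KMnO4) per titration = 0.02616 × 0.2071 = 5.418 × 10^-3 mol
From the 5:2 ratio, n(Na2C2O4) in each aliquot = 5/2 × 5.418 × 10^-3 = 0.01354 mol
n(Na2C2O4) in the whole flask = 0.01354 × 100.0/20.00 = 0.06772 mol
mass of Na2C2O4 = 0.06772 × 134.00 = 9.075 g
% Na2C2O4 = 9.075 / 11.63 × 100 = 78.03 %

78.03 %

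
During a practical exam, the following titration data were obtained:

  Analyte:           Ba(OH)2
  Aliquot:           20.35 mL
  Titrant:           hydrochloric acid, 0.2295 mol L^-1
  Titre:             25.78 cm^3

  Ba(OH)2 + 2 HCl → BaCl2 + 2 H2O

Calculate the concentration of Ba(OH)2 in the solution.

n(HCl) = 0.02578 L × 0.2295 mol/L = 5.917 × 10^-3 mol
From the 1:2 mole ratio, n(Ba(OH)2) = 1/2 × 5.917 × 10^-3 = 2.958 × 10^-3 mol
[Ba(OH)2] = 2.958 × 10^-3 mol / 0.02035 L = 0.1454 mol/L

0.1454 mol/L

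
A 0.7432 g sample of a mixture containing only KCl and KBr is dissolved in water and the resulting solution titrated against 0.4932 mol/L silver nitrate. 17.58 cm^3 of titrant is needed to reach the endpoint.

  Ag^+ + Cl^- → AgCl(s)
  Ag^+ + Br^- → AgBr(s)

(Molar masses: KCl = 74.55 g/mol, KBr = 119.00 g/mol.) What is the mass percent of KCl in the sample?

65.12 %

n(AgNO3) = 0.01758 × 0.4932 = 8.670 × 10^-3 mol
Let x = n(KCl), y = n(KBr).
Titrant: 1x + 1y = 8.670 × 10^-3;  mass: 74.55x + 119.00y = 0.7432
Solving, x = 6.492 × 10^-3 mol, y = 2.178 × 10^-3 mol
mass of KCl = 6.492 × 10^-3 × 74.55 = 0.4840 g
% KCl = 0.4840 / 0.7432 × 100 = 65.12 %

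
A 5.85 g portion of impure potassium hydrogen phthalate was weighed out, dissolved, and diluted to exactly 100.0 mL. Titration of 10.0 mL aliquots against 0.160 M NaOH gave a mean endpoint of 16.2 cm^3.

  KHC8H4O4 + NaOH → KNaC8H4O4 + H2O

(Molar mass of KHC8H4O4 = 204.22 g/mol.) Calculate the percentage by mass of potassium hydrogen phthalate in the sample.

90.5 %

n(NaOH) per titration = 0.0162 × 0.160 = 2.59 × 10^-3 mol
n(KHC8H4O4) in each aliquot = 2.59 × 10^-3 mol (1:1 ratio)
n(KHC8H4O4) in the whole flask = 2.59 × 10^-3 × 100.0/10.0 = 0.0259 mol
mass of KHC8H4O4 = 0.0259 × 204.22 = 5.29 g
% KHC8H4O4 = 5.29 / 5.85 × 100 = 90.5 %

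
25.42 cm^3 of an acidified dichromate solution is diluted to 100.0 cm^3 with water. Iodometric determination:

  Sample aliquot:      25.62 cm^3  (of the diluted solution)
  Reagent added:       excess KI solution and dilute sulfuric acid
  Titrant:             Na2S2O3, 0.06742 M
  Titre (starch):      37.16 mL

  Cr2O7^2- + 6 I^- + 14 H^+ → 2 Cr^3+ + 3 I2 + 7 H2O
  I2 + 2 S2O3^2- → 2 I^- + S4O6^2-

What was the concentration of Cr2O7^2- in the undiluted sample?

n(S2O3^2-) = 0.03716 × 0.06742 = 2.505 × 10^-3 mol
n(I2) = n(S2O3^2-)/2 = 1.253 × 10^-3 mol
From the 1:3 ratio, n(Cr2O7^2-) in the aliquot = 1/3 × 1.253 × 10^-3 = 4.176 × 10^-4 mol
[Cr2O7^2-]_dilute = 4.176 × 10^-4 / 0.02562 = 0.01630 mol/L
[Cr2O7^2-]_original = 0.01630 × 100.0/25.42 = 0.06411 mol/L

0.06411 M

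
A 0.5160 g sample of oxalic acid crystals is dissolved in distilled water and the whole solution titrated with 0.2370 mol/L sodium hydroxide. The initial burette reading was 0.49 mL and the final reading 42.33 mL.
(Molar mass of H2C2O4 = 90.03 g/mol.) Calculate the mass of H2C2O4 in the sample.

0.4464 g

H2C2O4 + 2 NaOH → Na2C2O4 + 2 H2O
n(NaOH) = 0.04184 L × 0.2370 mol/L = 9.916 × 10^-3 mol
From the 1:2 ratio, n(H2C2O4) = 1/2 × 9.916 × 10^-3 = 4.958 × 10^-3 mol
mass of H2C2O4 = 4.958 × 10^-3 × 90.03 g/mol = 0.4464 g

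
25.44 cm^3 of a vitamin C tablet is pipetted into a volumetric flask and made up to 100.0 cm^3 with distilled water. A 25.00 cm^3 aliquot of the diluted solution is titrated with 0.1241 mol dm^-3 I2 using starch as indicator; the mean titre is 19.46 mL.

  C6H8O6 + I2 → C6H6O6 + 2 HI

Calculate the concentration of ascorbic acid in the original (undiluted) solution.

n(I2) = 0.01946 × 0.1241 = 2.415 × 10^-3 mol
n(C6H8O6) in the aliquot = 2.415 × 10^-3 mol (1:1 ratio)
[C6H8O6]_dilute = 2.415 × 10^-3 / 0.02500 = 0.09660 mol/L
Dilution factor = 100.0 / 25.44 = 3.931
[C6H8O6]_stock = 0.09660 × 3.931 = 0.3797 mol/L

0.3797 mol/L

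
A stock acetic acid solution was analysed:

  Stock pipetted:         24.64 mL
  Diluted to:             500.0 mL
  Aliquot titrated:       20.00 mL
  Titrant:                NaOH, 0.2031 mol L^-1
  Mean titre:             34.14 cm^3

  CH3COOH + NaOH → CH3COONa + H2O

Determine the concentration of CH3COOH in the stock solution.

n(NaOH) = 0.03414 × 0.2031 = 6.934 × 10^-3 mol
n(CH3COOH) in the aliquot = 6.934 × 10^-3 mol (1:1 ratio)
[CH3COOH]_dilute = 6.934 × 10^-3 / 0.02000 = 0.3467 mol/L
Dilution factor = 500.0 / 24.64 = 20.29
[CH3COOH]_stock = 0.3467 × 20.29 = 7.035 mol/L

7.035 mol/L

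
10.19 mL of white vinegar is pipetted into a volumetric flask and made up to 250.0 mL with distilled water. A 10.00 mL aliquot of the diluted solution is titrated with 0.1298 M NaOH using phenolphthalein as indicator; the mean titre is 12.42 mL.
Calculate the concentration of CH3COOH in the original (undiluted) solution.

CH3COOH + NaOH → CH3COONa + H2O
n(NaOH) = 0.01242 × 0.1298 = 1.612 × 10^-3 mol
n(CH3COOH) in the aliquot = 1.612 × 10^-3 mol (1:1 ratio)
[CH3COOH]_dilute = 1.612 × 10^-3 / 0.01000 = 0.1612 mol/L
Dilution factor = 250.0 / 10.19 = 24.53
[CH3COOH]_stock = 0.1612 × 24.53 = 3.955 mol/L

3.955 M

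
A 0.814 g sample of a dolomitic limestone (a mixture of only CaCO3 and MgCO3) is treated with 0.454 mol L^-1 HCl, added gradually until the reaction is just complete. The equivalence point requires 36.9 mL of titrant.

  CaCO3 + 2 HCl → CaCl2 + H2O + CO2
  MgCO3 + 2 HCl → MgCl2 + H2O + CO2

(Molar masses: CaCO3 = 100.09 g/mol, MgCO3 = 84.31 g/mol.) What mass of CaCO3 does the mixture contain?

0.684 g

n(HCl) = 0.0369 × 0.454 = 0.0168 mol
Let x = n(CaCO3), y = n(MgCO3).
Titrant: 2x + 2y = 0.0168;  mass: 100.09x + 84.31y = 0.814
Solving, x = 6.83 × 10^-3 mol, y = 1.55 × 10^-3 mol
mass of CaCO3 = 6.83 × 10^-3 × 100.09 = 0.684 g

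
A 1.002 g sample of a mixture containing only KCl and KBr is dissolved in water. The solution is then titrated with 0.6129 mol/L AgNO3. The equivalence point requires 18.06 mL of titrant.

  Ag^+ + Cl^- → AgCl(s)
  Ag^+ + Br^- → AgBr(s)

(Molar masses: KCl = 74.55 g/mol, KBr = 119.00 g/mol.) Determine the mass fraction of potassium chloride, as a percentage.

52.76 %

n(AgNO3) = 0.01806 × 0.6129 = 0.01107 mol
Let x = n(KCl), y = n(KBr).
Titrant: 1x + 1y = 0.01107;  mass: 74.55x + 119.00y = 1.002
Solving, x = 7.091 × 10^-3 mol, y = 3.978 × 10^-3 mol
mass of KCl = 7.091 × 10^-3 × 74.55 = 0.5287 g
% KCl = 0.5287 / 1.002 × 100 = 52.76 %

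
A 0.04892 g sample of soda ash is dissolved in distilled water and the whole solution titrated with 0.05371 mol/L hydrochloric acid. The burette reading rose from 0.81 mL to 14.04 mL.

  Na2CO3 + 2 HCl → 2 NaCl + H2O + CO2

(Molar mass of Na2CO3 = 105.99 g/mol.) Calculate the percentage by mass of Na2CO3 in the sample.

n(HCl) = 0.01323 L × 0.05371 mol/L = 7.106 × 10^-4 mol
From the 1:2 ratio, n(Na2CO3) = 1/2 × 7.106 × 10^-4 = 3.553 × 10^-4 mol
mass of Na2CO3 = 3.553 × 10^-4 × 105.99 g/mol = 0.03766 g
% Na2CO3 = 0.03766 / 0.04892 × 100 = 76.98 %

76.98 %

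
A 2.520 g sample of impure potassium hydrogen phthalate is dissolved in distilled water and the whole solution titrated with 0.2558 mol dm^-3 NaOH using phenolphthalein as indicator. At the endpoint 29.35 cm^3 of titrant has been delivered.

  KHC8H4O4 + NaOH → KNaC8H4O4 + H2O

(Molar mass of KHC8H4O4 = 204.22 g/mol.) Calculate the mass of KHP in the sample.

n(NaOH) = 0.02935 L × 0.2558 mol/L = 7.508 × 10^-3 mol
n(KHC8H4O4) = 7.508 × 10^-3 mol (1:1 ratio)
mass of KHC8H4O4 = 7.508 × 10^-3 × 204.22 g/mol = 1.533 g

1.533 g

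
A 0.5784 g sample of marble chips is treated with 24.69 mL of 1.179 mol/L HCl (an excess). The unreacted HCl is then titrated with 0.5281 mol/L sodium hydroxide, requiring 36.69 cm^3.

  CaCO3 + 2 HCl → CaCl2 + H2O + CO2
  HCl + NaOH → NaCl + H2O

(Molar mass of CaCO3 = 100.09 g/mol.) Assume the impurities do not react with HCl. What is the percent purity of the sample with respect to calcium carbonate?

n(HCl) added = 0.02469 × 1.179 = 0.02911 mol
n(NaOH) used in back-titration = 0.03669 × 0.5281 = 0.01938 mol
n(HCl) left over = 0.01938 mol (1:1 ratio)
n(HCl) consumed by analyte = 0.02911 − 0.01938 = 9.734 × 10^-3 mol
From the 1:2 ratio, n(CaCO3) = 1/2 × 9.734 × 10^-3 = 4.867 × 10^-3 mol
mass of CaCO3 = 4.867 × 10^-3 × 100.09 = 0.4871 g
% CaCO3 = 0.4871 / 0.5784 × 100 = 84.22 %

84.22 %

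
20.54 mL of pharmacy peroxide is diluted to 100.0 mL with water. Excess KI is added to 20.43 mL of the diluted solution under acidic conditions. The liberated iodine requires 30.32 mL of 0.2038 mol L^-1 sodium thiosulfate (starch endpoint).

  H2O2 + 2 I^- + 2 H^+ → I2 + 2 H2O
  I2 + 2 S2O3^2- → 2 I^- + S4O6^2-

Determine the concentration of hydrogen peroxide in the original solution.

0.7363 mol/L

n(S2O3^2-) = 0.03032 × 0.2038 = 6.179 × 10^-3 mol
n(I2) = n(S2O3^2-)/2 = 3.090 × 10^-3 mol
n(H2O2) in the aliquot = 3.090 × 10^-3 mol (1:1 ratio)
[H2O2]_dilute = 3.090 × 10^-3 / 0.02043 = 0.1512 mol/L
[H2O2]_original = 0.1512 × 100.0/20.54 = 0.7363 mol/L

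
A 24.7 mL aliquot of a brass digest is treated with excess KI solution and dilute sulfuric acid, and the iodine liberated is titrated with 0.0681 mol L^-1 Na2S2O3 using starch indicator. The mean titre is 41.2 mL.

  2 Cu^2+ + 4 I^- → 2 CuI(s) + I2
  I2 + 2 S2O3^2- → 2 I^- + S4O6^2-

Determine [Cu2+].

0.114 mol/L

n(S2O3^2-) = 0.0412 × 0.0681 = 2.81 × 10^-3 mol
n(I2) = n(S2O3^2-)/2 = 1.40 × 10^-3 mol
From the 2:1 ratio, n(Cu2+) in the aliquot = 2/1 × 1.40 × 10^-3 = 2.81 × 10^-3 mol
[Cu2+] = 2.81 × 10^-3 / 0.0247 = 0.114 mol/L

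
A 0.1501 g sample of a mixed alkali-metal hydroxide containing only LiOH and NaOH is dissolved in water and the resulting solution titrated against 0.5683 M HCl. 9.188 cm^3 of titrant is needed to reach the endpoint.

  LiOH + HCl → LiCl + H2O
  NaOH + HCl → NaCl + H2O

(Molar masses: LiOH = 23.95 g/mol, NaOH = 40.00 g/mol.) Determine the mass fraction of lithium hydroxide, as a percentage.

58.42 %

n(HCl) = 0.009188 × 0.5683 = 5.222 × 10^-3 mol
Let x = n(LiOH), y = n(NaOH).
Titrant: 1x + 1y = 5.222 × 10^-3;  mass: 23.95x + 40.00y = 0.1501
Solving, x = 3.661 × 10^-3 mol, y = 1.560 × 10^-3 mol
mass of LiOH = 3.661 × 10^-3 × 23.95 = 0.08768 g
% LiOH = 0.08768 / 0.1501 × 100 = 58.42 %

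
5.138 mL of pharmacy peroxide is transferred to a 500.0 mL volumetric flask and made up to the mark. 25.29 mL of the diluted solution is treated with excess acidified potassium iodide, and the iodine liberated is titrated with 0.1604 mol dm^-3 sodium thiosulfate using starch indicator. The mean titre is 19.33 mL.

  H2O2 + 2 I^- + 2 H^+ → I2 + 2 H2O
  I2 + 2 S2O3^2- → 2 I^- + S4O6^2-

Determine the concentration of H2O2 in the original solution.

5.965 mol/L

n(S2O3^2-) = 0.01933 × 0.1604 = 3.101 × 10^-3 mol
n(I2) = n(S2O3^2-)/2 = 1.550 × 10^-3 mol
n(H2O2) in the aliquot = 1.550 × 10^-3 mol (1:1 ratio)
[H2O2]_dilute = 1.550 × 10^-3 / 0.02529 = 0.06130 mol/L
[H2O2]_original = 0.06130 × 500.0/5.138 = 5.965 mol/L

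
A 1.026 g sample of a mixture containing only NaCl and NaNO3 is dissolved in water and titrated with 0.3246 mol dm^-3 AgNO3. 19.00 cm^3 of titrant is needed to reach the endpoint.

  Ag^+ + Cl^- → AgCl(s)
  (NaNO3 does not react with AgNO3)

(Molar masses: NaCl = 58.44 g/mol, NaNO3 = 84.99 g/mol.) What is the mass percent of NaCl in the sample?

35.13 %

n(AgNO3) = 0.01900 × 0.3246 = 6.167 × 10^-3 mol
Let x = n(NaCl), y = n(NaNO3).
Titrant: 1x = 6.167 × 10^-3;  mass: 58.44x + 84.99y = 1.026
Solving, x = 6.167 × 10^-3 mol, y = 7.831 × 10^-3 mol
mass of NaCl = 6.167 × 10^-3 × 58.44 = 0.3604 g
% NaCl = 0.3604 / 1.026 × 100 = 35.13 %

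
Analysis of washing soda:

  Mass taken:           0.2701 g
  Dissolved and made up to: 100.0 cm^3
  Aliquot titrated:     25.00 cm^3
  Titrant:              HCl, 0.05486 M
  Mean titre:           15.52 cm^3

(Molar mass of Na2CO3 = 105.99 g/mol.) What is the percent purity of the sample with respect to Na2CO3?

66.82 %

Na2CO3 + 2 HCl → 2 NaCl + H2O + CO2
n(HCl) per titration = 0.01552 × 0.05486 = 8.514 × 10^-4 mol
From the 1:2 ratio, n(Na2CO3) in each aliquot = 1/2 × 8.514 × 10^-4 = 4.257 × 10^-4 mol
n(Na2CO3) in the whole flask = 4.257 × 10^-4 × 100.0/25.00 = 1.703 × 10^-3 mol
mass of Na2CO3 = 1.703 × 10^-3 × 105.99 = 0.1805 g
% Na2CO3 = 0.1805 / 0.2701 × 100 = 66.82 %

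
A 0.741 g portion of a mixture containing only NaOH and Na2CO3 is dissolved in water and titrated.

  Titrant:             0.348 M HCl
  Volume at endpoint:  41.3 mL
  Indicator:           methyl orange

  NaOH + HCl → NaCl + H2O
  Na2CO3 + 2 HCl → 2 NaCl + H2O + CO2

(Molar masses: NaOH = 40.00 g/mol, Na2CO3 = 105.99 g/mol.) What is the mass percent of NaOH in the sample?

n(HCl) = 0.0413 × 0.348 = 0.0144 mol
Let x = n(NaOH), y = n(Na2CO3).
Titrant: 1x + 2y = 0.0144;  mass: 40.00x + 105.99y = 0.741
Solving, x = 1.59 × 10^-3 mol, y = 6.39 × 10^-3 mol
mass of NaOH = 1.59 × 10^-3 × 40.00 = 0.0636 g
% NaOH = 0.0636 / 0.741 × 100 = 8.58 %

8.58 %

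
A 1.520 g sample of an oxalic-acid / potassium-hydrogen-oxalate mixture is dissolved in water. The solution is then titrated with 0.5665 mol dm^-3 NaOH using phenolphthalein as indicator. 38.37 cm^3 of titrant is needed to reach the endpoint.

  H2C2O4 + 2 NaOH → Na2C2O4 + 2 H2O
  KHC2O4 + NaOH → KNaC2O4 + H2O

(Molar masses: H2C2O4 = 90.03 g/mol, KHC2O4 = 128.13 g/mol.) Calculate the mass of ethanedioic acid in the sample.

n(NaOH) = 0.03837 × 0.5665 = 0.02174 mol
Let x = n(H2C2O4), y = n(KHC2O4).
Titrant: 2x + 1y = 0.02174;  mass: 90.03x + 128.13y = 1.520
Solving, x = 7.611 × 10^-3 mol, y = 6.515 × 10^-3 mol
mass of H2C2O4 = 7.611 × 10^-3 × 90.03 = 0.6852 g

0.6852 g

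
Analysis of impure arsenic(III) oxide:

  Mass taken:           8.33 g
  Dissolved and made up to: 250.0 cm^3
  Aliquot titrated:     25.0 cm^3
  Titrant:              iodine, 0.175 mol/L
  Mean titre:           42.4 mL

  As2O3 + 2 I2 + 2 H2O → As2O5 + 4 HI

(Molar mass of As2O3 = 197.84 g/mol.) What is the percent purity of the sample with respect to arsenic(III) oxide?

n(I2) per titration = 0.0424 × 0.175 = 7.42 × 10^-3 mol
From the 1:2 ratio, n(As2O3) in each aliquot = 1/2 × 7.42 × 10^-3 = 3.71 × 10^-3 mol
n(As2O3) in the whole flask = 3.71 × 10^-3 × 250.0/25.0 = 0.0371 mol
mass of As2O3 = 0.0371 × 197.84 = 7.34 g
% As2O3 = 7.34 / 8.33 × 100 = 88.1 %

88.1 %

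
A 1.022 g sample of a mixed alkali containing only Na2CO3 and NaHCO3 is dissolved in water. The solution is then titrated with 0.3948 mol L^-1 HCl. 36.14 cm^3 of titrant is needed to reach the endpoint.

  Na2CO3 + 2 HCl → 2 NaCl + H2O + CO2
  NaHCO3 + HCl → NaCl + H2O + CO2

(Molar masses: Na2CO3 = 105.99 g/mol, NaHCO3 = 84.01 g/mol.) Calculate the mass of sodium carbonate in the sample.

0.3019 g

n(HCl) = 0.03614 × 0.3948 = 0.01427 mol
Let x = n(Na2CO3), y = n(NaHCO3).
Titrant: 2x + 1y = 0.01427;  mass: 105.99x + 84.01y = 1.022
Solving, x = 2.848 × 10^-3 mol, y = 8.572 × 10^-3 mol
mass of Na2CO3 = 2.848 × 10^-3 × 105.99 = 0.3019 g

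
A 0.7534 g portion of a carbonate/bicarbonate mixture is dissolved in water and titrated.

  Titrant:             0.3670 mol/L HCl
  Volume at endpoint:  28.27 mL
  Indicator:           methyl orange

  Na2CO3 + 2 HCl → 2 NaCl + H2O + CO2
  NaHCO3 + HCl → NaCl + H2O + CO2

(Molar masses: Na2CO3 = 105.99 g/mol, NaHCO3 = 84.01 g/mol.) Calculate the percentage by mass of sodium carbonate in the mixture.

26.81 %

n(HCl) = 0.02827 × 0.3670 = 0.01038 mol
Let x = n(Na2CO3), y = n(NaHCO3).
Titrant: 2x + 1y = 0.01038;  mass: 105.99x + 84.01y = 0.7534
Solving, x = 1.906 × 10^-3 mol, y = 6.564 × 10^-3 mol
mass of Na2CO3 = 1.906 × 10^-3 × 105.99 = 0.2020 g
% Na2CO3 = 0.2020 / 0.7534 × 100 = 26.81 %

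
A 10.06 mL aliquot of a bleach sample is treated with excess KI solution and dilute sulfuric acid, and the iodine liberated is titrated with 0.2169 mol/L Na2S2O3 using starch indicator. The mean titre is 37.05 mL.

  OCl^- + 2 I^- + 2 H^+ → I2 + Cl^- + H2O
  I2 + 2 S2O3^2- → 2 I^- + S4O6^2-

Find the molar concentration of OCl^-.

0.3994 mol/L

n(S2O3^2-) = 0.03705 × 0.2169 = 8.036 × 10^-3 mol
n(I2) = n(S2O3^2-)/2 = 4.018 × 10^-3 mol
n(OCl^-) in the aliquot = 4.018 × 10^-3 mol (1:1 ratio)
[OCl^-] = 4.018 × 10^-3 / 0.01006 = 0.3994 mol/L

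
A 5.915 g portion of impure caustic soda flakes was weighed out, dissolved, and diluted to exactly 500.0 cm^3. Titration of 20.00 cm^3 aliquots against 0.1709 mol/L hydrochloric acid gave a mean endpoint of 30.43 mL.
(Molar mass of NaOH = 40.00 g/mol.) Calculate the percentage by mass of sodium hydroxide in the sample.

NaOH + HCl → NaCl + H2O
n(HCl) per titration = 0.03043 × 0.1709 = 5.200 × 10^-3 mol
n(NaOH) in each aliquot = 5.200 × 10^-3 mol (1:1 ratio)
n(NaOH) in the whole flask = 5.200 × 10^-3 × 500.0/20.00 = 0.1300 mol
mass of NaOH = 0.1300 × 40.00 = 5.200 g
% NaOH = 5.200 / 5.915 × 100 = 87.92 %

87.92 %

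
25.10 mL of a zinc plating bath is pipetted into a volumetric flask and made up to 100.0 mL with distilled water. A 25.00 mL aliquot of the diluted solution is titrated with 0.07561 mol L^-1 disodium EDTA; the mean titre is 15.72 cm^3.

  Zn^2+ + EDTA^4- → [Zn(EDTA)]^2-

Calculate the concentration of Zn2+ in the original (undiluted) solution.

0.1894 mol/L

n(EDTA) = 0.01572 × 0.07561 = 1.189 × 10^-3 mol
n(Zn2+) in the aliquot = 1.189 × 10^-3 mol (1:1 ratio)
[Zn2+]_dilute = 1.189 × 10^-3 / 0.02500 = 0.04754 mol/L
Dilution factor = 100.0 / 25.10 = 3.984
[Zn2+]_stock = 0.04754 × 3.984 = 0.1894 mol/L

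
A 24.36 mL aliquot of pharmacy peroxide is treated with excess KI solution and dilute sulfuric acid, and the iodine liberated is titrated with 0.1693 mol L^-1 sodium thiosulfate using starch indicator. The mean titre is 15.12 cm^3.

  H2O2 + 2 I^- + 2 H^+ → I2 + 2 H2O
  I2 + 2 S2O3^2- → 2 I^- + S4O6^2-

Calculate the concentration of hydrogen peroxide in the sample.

0.05254 mol/L

n(S2O3^2-) = 0.01512 × 0.1693 = 2.560 × 10^-3 mol
n(I2) = n(S2O3^2-)/2 = 1.280 × 10^-3 mol
n(H2O2) in the aliquot = 1.280 × 10^-3 mol (1:1 ratio)
[H2O2] = 1.280 × 10^-3 / 0.02436 = 0.05254 mol/L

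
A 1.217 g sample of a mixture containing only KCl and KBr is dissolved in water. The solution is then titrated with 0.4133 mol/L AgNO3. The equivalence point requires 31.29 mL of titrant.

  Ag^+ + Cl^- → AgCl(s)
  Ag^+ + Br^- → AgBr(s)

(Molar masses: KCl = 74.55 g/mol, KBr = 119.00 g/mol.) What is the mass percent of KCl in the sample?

44.37 %

n(AgNO3) = 0.03129 × 0.4133 = 0.01293 mol
Let x = n(KCl), y = n(KBr).
Titrant: 1x + 1y = 0.01293;  mass: 74.55x + 119.00y = 1.217
Solving, x = 7.242 × 10^-3 mol, y = 5.690 × 10^-3 mol
mass of KCl = 7.242 × 10^-3 × 74.55 = 0.5399 g
% KCl = 0.5399 / 1.217 × 100 = 44.37 %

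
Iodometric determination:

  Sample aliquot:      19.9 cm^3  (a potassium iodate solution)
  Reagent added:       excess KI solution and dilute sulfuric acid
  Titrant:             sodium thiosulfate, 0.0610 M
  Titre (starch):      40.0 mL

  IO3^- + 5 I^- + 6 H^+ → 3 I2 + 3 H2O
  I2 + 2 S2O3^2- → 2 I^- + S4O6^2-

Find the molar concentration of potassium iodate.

0.0204 M

n(S2O3^2-) = 0.0400 × 0.0610 = 2.44 × 10^-3 mol
n(I2) = n(S2O3^2-)/2 = 1.22 × 10^-3 mol
From the 1:3 ratio, n(IO3^-) in the aliquot = 1/3 × 1.22 × 10^-3 = 4.07 × 10^-4 mol
[IO3^-] = 4.07 × 10^-4 / 0.0199 = 0.0204 mol/L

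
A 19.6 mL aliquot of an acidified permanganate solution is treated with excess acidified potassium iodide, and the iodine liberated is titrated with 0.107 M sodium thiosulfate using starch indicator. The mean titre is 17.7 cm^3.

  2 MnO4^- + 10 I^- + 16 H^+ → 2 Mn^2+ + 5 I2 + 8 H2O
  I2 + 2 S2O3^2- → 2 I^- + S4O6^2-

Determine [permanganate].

0.0193 M

n(S2O3^2-) = 0.0177 × 0.107 = 1.89 × 10^-3 mol
n(I2) = n(S2O3^2-)/2 = 9.47 × 10^-4 mol
From the 2:5 ratio, n(MnO4^-) in the aliquot = 2/5 × 9.47 × 10^-4 = 3.79 × 10^-4 mol
[MnO4^-] = 3.79 × 10^-4 / 0.0196 = 0.0193 mol/L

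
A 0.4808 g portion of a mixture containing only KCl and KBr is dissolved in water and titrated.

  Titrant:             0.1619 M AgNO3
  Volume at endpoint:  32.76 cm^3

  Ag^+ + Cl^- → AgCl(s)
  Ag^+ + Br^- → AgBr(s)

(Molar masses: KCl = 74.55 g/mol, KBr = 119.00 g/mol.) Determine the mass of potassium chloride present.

n(AgNO3) = 0.03276 × 0.1619 = 5.304 × 10^-3 mol
Let x = n(KCl), y = n(KBr).
Titrant: 1x + 1y = 5.304 × 10^-3;  mass: 74.55x + 119.00y = 0.4808
Solving, x = 3.383 × 10^-3 mol, y = 1.921 × 10^-3 mol
mass of KCl = 3.383 × 10^-3 × 74.55 = 0.2522 g

0.2522 g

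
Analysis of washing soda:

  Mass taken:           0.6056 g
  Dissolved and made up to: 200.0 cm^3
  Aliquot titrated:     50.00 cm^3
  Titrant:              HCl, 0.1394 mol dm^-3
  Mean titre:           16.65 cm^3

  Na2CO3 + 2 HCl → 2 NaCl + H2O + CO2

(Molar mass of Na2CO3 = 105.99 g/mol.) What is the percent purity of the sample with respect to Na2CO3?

81.24 %

n(HCl) per titration = 0.01665 × 0.1394 = 2.321 × 10^-3 mol
From the 1:2 ratio, n(Na2CO3) in each aliquot = 1/2 × 2.321 × 10^-3 = 1.161 × 10^-3 mol
n(Na2CO3) in the whole flask = 1.161 × 10^-3 × 200.0/50.00 = 4.642 × 10^-3 mol
mass of Na2CO3 = 4.642 × 10^-3 × 105.99 = 0.4920 g
% Na2CO3 = 0.4920 / 0.6056 × 100 = 81.24 %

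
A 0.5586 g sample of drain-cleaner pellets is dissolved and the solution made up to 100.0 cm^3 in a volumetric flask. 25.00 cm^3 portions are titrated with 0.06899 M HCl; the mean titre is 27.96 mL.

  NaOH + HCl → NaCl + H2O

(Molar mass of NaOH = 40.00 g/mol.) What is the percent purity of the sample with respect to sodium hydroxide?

n(HCl) per titration = 0.02796 × 0.06899 = 1.929 × 10^-3 mol
n(NaOH) in each aliquot = 1.929 × 10^-3 mol (1:1 ratio)
n(NaOH) in the whole flask = 1.929 × 10^-3 × 100.0/25.00 = 7.716 × 10^-3 mol
mass of NaOH = 7.716 × 10^-3 × 40.00 = 0.3086 g
% NaOH = 0.3086 / 0.5586 × 100 = 55.25 %

55.25 %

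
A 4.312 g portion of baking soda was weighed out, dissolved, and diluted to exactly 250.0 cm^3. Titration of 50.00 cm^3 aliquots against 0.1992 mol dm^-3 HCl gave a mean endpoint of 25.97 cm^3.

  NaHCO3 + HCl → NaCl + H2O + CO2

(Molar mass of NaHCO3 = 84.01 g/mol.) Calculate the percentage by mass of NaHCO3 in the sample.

50.39 %

n(HCl) per titration = 0.02597 × 0.1992 = 5.173 × 10^-3 mol
n(NaHCO3) in each aliquot = 5.173 × 10^-3 mol (1:1 ratio)
n(NaHCO3) in the whole flask = 5.173 × 10^-3 × 250.0/50.00 = 0.02587 mol
mass of NaHCO3 = 0.02587 × 84.01 = 2.173 g
% NaHCO3 = 2.173 / 4.312 × 100 = 50.39 %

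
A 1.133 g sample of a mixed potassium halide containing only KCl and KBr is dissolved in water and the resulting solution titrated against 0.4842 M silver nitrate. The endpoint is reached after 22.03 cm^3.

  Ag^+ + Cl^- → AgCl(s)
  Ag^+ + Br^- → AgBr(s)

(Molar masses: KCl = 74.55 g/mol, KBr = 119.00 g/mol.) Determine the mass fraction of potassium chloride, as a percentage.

n(AgNO3) = 0.02203 × 0.4842 = 0.01067 mol
Let x = n(KCl), y = n(KBr).
Titrant: 1x + 1y = 0.01067;  mass: 74.55x + 119.00y = 1.133
Solving, x = 3.068 × 10^-3 mol, y = 7.599 × 10^-3 mol
mass of KCl = 3.068 × 10^-3 × 74.55 = 0.2287 g
% KCl = 0.2287 / 1.133 × 100 = 20.19 %

20.19 %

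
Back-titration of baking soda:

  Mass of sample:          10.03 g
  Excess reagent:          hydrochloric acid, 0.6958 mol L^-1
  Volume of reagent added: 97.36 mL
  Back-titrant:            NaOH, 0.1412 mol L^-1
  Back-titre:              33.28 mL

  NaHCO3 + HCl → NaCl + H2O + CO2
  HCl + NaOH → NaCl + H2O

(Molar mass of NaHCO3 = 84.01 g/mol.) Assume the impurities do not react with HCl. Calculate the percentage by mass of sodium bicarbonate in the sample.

n(HCl) added = 0.09736 × 0.6958 = 0.06774 mol
n(NaOH) used in back-titration = 0.03328 × 0.1412 = 4.699 × 10^-3 mol
n(HCl) left over = 4.699 × 10^-3 mol (1:1 ratio)
n(HCl) consumed by analyte = 0.06774 − 4.699 × 10^-3 = 0.06304 mol
n(NaHCO3) = 0.06304 mol (1:1 ratio)
mass of NaHCO3 = 0.06304 × 84.01 = 5.296 g
% NaHCO3 = 5.296 / 10.03 × 100 = 52.80 %

52.80 %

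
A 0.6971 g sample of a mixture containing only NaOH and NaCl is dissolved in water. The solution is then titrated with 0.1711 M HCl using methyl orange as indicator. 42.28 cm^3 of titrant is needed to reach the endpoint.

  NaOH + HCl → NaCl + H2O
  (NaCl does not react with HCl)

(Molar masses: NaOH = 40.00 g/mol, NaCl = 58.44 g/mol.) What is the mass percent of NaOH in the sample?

41.51 %

n(HCl) = 0.04228 × 0.1711 = 7.234 × 10^-3 mol
Let x = n(NaOH), y = n(NaCl).
Titrant: 1x = 7.234 × 10^-3;  mass: 40.00x + 58.44y = 0.6971
Solving, x = 7.234 × 10^-3 mol, y = 6.977 × 10^-3 mol
mass of NaOH = 7.234 × 10^-3 × 40.00 = 0.2894 g
% NaOH = 0.2894 / 0.6971 × 100 = 41.51 %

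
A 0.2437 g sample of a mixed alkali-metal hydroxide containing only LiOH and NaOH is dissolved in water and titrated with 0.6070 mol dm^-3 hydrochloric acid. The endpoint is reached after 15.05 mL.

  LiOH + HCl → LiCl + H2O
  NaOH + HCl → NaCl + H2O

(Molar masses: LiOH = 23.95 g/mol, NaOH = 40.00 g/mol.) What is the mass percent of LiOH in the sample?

n(HCl) = 0.01505 × 0.6070 = 9.135 × 10^-3 mol
Let x = n(LiOH), y = n(NaOH).
Titrant: 1x + 1y = 9.135 × 10^-3;  mass: 23.95x + 40.00y = 0.2437
Solving, x = 7.583 × 10^-3 mol, y = 1.552 × 10^-3 mol
mass of LiOH = 7.583 × 10^-3 × 23.95 = 0.1816 g
% LiOH = 0.1816 / 0.2437 × 100 = 74.53 %

74.53 %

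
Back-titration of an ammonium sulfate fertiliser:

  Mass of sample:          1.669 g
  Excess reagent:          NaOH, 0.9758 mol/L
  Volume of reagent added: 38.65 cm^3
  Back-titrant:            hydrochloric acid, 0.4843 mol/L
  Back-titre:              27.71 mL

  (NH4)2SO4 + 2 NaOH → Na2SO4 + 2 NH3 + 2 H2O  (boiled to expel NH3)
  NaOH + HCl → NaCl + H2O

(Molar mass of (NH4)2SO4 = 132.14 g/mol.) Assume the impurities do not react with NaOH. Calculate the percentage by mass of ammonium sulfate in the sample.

96.17 %

n(NaOH) added = 0.03865 × 0.9758 = 0.03771 mol
n(HCl) used in back-titration = 0.02771 × 0.4843 = 0.01342 mol
n(NaOH) left over = 0.01342 mol (1:1 ratio)
n(NaOH) consumed by analyte = 0.03771 − 0.01342 = 0.02429 mol
From the 1:2 ratio, n((NH4)2SO4) = 1/2 × 0.02429 = 0.01215 mol
mass of (NH4)2SO4 = 0.01215 × 132.14 = 1.605 g
% (NH4)2SO4 = 1.605 / 1.669 × 100 = 96.17 %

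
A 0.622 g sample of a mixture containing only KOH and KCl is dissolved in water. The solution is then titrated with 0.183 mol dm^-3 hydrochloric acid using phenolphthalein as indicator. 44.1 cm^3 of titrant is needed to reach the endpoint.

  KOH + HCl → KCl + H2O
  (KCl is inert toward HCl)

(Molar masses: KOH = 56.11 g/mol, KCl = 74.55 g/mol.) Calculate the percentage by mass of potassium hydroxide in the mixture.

n(HCl) = 0.0441 × 0.183 = 8.07 × 10^-3 mol
Let x = n(KOH), y = n(KCl).
Titrant: 1x = 8.07 × 10^-3;  mass: 56.11x + 74.55y = 0.622
Solving, x = 8.07 × 10^-3 mol, y = 2.27 × 10^-3 mol
mass of KOH = 8.07 × 10^-3 × 56.11 = 0.453 g
% KOH = 0.453 / 0.622 × 100 = 72.8 %

72.8 %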